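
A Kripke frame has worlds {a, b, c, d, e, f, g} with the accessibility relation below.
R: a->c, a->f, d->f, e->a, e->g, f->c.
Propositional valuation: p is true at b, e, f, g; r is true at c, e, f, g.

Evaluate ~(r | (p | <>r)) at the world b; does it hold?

No

At b: r | (p | <>r) is true, so ~(r | (p | <>r)) is false.
  At b: r is false, p | <>r is true, so r | (p | <>r) is true.
    At b: p is true, <>r is false, so p | <>r is true.
      At b: no accessible worlds, so <>r is false.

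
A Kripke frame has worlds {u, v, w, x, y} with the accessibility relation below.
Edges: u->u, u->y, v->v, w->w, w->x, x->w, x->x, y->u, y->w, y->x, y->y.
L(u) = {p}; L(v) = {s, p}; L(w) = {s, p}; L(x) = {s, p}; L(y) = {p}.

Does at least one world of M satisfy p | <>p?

Yes

Recall that <>ψ holds at a world iff ψ holds at some accessible world.
Let φ = p | <>p. Evaluate φ at each world:
  u (successors {u, y}): φ is true.
  v (successors {v}): φ is true.
  w (successors {w, x}): φ is true.
  x (successors {w, x}): φ is true.
  y (successors {u, w, x, y}): φ is true.
Detail at u (witness):
  At u: p is true, <>p is true, so p | <>p is true.
    At u: <>p requires p at some successor in {u, y}.
      p holds at u, so <>p is true at u.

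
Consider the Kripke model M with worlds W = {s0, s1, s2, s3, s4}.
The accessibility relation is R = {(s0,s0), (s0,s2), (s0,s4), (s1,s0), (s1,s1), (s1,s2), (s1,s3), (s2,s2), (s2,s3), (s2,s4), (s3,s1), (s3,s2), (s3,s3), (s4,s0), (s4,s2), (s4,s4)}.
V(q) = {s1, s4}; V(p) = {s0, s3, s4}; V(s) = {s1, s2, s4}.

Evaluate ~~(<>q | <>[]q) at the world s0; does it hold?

At s0: ~(<>q | <>[]q) is false, so ~~(<>q | <>[]q) is true.
  At s0: <>q | <>[]q is true, so ~(<>q | <>[]q) is false.
    At s0: <>q is true, <>[]q is false, so <>q | <>[]q is true.
      At s0: <>q requires q at some successor in {s0, s2, s4}.
        q holds at s4, so <>q is true at s0.
      At s0: <>[]q requires []q at some successor in {s0, s2, s4}.
        At s0: []q is false.
        At s2: []q is false.
        At s4: []q is false.
      So <>[]q is false at s0.

Yes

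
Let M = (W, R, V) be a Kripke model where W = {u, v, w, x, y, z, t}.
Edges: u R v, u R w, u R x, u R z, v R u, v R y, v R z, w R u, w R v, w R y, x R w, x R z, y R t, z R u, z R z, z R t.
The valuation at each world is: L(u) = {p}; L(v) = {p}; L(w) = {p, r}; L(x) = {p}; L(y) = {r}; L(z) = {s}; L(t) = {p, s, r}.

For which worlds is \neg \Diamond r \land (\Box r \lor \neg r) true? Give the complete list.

Recall that \Box ψ holds at a world iff ψ holds at every accessible world, and \Diamond ψ holds iff ψ holds at some accessible world.
Let φ = \neg \Diamond r \land (\Box r \lor \neg r). Evaluate φ at each world:
  u (successors {v, w, x, z}): φ is false.
  v (successors {u, y, z}): φ is false.
  w (successors {u, v, y}): φ is false.
  x (successors {w, z}): φ is false.
  y (successors {t}): φ is false.
  z (successors {u, z, t}): φ is false.
  t (successors ∅): φ is true.
For instance, at v:
  At v: \neg \Diamond r is false, \Box r \lor \neg r is true, so \neg \Diamond r \land (\Box r \lor \neg r) is false.
    At v: \Diamond r is true, so \neg \Diamond r is false.
      At v: \Diamond r requires r at some successor in {u, y, z}.
        r holds at y, so \Diamond r is true at v.
    At v: \Box r is false, \neg r is true, so \Box r \lor \neg r is true.
      At v: \Box r requires r at every successor {u, y, z}.
        r fails at u, so \Box r is false at v.
Satisfying worlds: {t}

t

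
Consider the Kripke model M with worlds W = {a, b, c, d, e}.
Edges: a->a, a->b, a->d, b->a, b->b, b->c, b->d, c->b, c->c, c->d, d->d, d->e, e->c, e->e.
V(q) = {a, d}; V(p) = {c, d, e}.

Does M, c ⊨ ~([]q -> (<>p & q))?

At c: []q -> (<>p & q) is true, so ~([]q -> (<>p & q)) is false.
  At c: []q is false, <>p & q is false, so []q -> (<>p & q) is true.
    At c: []q requires q at every successor {b, c, d}.
      q fails at b, so []q is false at c.
    At c: <>p is true, q is false, so <>p & q is false.
      At c: <>p requires p at some successor in {b, c, d}.
        p holds at c, so <>p is true at c.

No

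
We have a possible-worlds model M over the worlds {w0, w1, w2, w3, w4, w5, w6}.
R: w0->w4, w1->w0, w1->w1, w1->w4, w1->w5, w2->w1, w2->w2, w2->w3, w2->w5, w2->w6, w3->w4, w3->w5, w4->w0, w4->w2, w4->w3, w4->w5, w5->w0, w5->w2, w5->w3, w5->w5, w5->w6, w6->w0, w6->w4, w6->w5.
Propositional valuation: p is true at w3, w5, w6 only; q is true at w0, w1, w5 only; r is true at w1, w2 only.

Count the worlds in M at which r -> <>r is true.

7

Let φ = r -> <>r. Evaluate φ at each world:
  w0 (successors {w4}): φ is true.
  w1 (successors {w0, w1, w4, w5}): φ is true.
  w2 (successors {w1, w2, w3, w5, w6}): φ is true.
  w3 (successors {w4, w5}): φ is true.
  w4 (successors {w0, w2, w3, w5}): φ is true.
  w5 (successors {w0, w2, w3, w5, w6}): φ is true.
  w6 (successors {w0, w4, w5}): φ is true.
For instance, at w5:
  At w5: r is false, <>r is true, so r -> <>r is true.
    At w5: <>r requires r at some successor in {w0, w2, w3, w5, w6}.
      r holds at w2, so <>r is true at w5.
Satisfying worlds: {w0, w1, w2, w3, w4, w5, w6}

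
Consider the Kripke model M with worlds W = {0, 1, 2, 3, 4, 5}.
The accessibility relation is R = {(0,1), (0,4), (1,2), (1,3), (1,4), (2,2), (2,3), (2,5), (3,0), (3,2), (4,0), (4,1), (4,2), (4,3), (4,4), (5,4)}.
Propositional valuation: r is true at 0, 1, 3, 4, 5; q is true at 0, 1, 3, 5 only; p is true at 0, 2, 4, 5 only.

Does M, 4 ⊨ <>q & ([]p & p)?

At 4: <>q is true, []p & p is false, so <>q & ([]p & p) is false.
  At 4: <>q requires q at some successor in {0, 1, 2, 3, 4}.
    q holds at 0, so <>q is true at 4.
  At 4: []p is false, p is true, so []p & p is false.
    At 4: []p requires p at every successor {0, 1, 2, 3, 4}.
      p fails at 1, so []p is false at 4.

No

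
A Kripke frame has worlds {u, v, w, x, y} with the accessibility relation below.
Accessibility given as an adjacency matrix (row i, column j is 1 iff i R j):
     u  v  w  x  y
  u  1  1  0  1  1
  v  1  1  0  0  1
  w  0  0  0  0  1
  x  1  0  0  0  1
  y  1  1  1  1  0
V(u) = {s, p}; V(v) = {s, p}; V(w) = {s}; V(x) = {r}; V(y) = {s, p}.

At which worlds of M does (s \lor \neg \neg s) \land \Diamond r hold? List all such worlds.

Let φ = (s \lor \neg \neg s) \land \Diamond r. Evaluate φ at each world:
  u (successors {u, v, x, y}): φ is true.
  v (successors {u, v, y}): φ is false.
  w (successors {y}): φ is false.
  x (successors {u, y}): φ is false.
  y (successors {u, v, w, x}): φ is true.
For instance, at w:
  At w: s \lor \neg \neg s is true, \Diamond r is false, so (s \lor \neg \neg s) \land \Diamond r is false.
    At w: \Diamond r requires r at some successor in {y}.
      At y: r is false.
    So \Diamond r is false at w.
Satisfying worlds: {u, y}

u, y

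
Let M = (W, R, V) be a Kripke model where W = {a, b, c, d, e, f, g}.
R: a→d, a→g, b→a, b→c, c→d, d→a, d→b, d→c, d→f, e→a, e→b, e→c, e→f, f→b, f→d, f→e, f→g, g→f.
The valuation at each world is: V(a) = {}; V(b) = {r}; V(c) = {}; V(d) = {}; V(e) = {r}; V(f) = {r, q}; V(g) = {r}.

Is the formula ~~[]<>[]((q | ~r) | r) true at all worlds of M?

Let φ = ~~[]<>[]((q | ~r) | r). Evaluate φ at each world:
  a (successors {d, g}): φ is true.
  b (successors {a, c}): φ is true.
  c (successors {d}): φ is true.
  d (successors {a, b, c, f}): φ is true.
  e (successors {a, b, c, f}): φ is true.
  f (successors {b, d, e, g}): φ is true.
  g (successors {f}): φ is true.
For instance, at e:
  At e: ~[]<>[]((q | ~r) | r) is false, so ~~[]<>[]((q | ~r) | r) is true.
    At e: []<>[]((q | ~r) | r) is true, so ~[]<>[]((q | ~r) | r) is false.
      At e: []<>[]((q | ~r) | r) requires <>[]((q | ~r) | r) at every successor {a, b, c, f}.
        At a: <>[]((q | ~r) | r) is true.
        At b: <>[]((q | ~r) | r) is true.
        At c: <>[]((q | ~r) | r) is true.
        At f: <>[]((q | ~r) | r) is true.
      So []<>[]((q | ~r) | r) is true at e.

Yes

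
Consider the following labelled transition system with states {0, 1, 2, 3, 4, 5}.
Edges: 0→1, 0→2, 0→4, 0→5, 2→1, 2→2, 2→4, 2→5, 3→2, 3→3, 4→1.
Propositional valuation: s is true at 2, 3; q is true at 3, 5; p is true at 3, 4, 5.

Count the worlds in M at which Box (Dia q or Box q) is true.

Recall that Box ψ holds at a world iff ψ holds at every accessible world, and Dia ψ holds iff ψ holds at some accessible world.
Let φ = Box (Dia q or Box q). Evaluate φ at each world:
  0 (successors {1, 2, 4, 5}): φ is false.
  1 (successors ∅): φ is true.
  2 (successors {1, 2, 4, 5}): φ is false.
  3 (successors {2, 3}): φ is true.
  4 (successors {1}): φ is true.
  5 (successors ∅): φ is true.
For instance, at 0:
  At 0: Box (Dia q or Box q) requires Dia q or Box q at every successor {1, 2, 4, 5}.
    Dia q or Box q fails at 4, so Box (Dia q or Box q) is false at 0.
      At 4: Dia q is false, Box q is false, so Dia q or Box q is false.
Satisfying worlds: {1, 3, 4, 5}

4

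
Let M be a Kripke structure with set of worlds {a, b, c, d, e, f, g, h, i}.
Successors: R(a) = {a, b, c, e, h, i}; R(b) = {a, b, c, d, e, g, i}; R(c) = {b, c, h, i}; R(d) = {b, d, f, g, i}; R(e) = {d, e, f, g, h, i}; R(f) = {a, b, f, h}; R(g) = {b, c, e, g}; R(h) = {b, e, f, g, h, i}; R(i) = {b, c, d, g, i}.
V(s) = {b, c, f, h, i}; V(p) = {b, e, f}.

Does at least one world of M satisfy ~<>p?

No

Recall that <>ψ holds at a world iff ψ holds at some accessible world.
Let φ = ~<>p. Evaluate φ at each world:
  a (successors {a, b, c, e, h, i}): φ is false.
  b (successors {a, b, c, d, e, g, i}): φ is false.
  c (successors {b, c, h, i}): φ is false.
  d (successors {b, d, f, g, i}): φ is false.
  e (successors {d, e, f, g, h, i}): φ is false.
  f (successors {a, b, f, h}): φ is false.
  g (successors {b, c, e, g}): φ is false.
  h (successors {b, e, f, g, h, i}): φ is false.
  i (successors {b, c, d, g, i}): φ is false.
For instance, at i:
  At i: <>p is true, so ~<>p is false.
    At i: <>p requires p at some successor in {b, c, d, g, i}.
      p holds at b, so <>p is true at i.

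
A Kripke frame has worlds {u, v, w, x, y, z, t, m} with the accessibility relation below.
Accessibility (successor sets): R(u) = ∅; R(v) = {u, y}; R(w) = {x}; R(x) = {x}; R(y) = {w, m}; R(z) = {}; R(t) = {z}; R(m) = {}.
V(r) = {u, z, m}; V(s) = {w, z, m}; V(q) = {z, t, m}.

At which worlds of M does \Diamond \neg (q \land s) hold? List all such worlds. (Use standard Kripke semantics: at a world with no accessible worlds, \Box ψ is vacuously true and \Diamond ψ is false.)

Recall that \Diamond ψ holds at a world iff ψ holds at some accessible world.
Let φ = \Diamond \neg (q \land s). Evaluate φ at each world:
  u (successors ∅): φ is false.
  v (successors {u, y}): φ is true.
  w (successors {x}): φ is true.
  x (successors {x}): φ is true.
  y (successors {w, m}): φ is true.
  z (successors ∅): φ is false.
  t (successors {z}): φ is false.
  m (successors ∅): φ is false.
For instance, at t:
  At t: \Diamond \neg (q \land s) requires \neg (q \land s) at some successor in {z}.
    At z: \neg (q \land s) is false.
  So \Diamond \neg (q \land s) is false at t.
Satisfying worlds: {v, w, x, y}

v, w, x, y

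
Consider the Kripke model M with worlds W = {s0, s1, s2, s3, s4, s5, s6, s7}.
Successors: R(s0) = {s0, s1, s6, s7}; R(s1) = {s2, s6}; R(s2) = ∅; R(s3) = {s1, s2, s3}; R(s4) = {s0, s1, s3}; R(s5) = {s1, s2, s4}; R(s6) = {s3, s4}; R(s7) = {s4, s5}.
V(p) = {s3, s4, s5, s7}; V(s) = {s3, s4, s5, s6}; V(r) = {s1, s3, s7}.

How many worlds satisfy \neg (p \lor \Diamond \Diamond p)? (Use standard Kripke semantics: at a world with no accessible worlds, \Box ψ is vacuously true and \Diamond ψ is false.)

Let φ = \neg (p \lor \Diamond \Diamond p). Evaluate φ at each world:
  s0 (successors {s0, s1, s6, s7}): φ is false.
  s1 (successors {s2, s6}): φ is false.
  s2 (successors ∅): φ is true.
  s3 (successors {s1, s2, s3}): φ is false.
  s4 (successors {s0, s1, s3}): φ is false.
  s5 (successors {s1, s2, s4}): φ is false.
  s6 (successors {s3, s4}): φ is false.
  s7 (successors {s4, s5}): φ is false.
For instance, at s4:
  At s4: p \lor \Diamond \Diamond p is true, so \neg (p \lor \Diamond \Diamond p) is false.
    At s4: p is true, \Diamond \Diamond p is true, so p \lor \Diamond \Diamond p is true.
      At s4: \Diamond \Diamond p requires \Diamond p at some successor in {s0, s1, s3}.
        \Diamond p holds at s0, so \Diamond \Diamond p is true at s4.
Satisfying worlds: {s2}

1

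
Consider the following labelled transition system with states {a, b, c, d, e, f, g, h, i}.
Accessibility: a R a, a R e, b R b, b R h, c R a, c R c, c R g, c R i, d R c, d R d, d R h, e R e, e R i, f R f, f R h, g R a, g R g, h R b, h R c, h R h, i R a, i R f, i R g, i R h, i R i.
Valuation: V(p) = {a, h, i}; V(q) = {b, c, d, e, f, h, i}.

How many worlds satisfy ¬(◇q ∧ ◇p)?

Let φ = ¬(◇q ∧ ◇p). Evaluate φ at each world:
  a (successors {a, e}): φ is false.
  b (successors {b, h}): φ is false.
  c (successors {a, c, g, i}): φ is false.
  d (successors {c, d, h}): φ is false.
  e (successors {e, i}): φ is false.
  f (successors {f, h}): φ is false.
  g (successors {a, g}): φ is true.
  h (successors {b, c, h}): φ is false.
  i (successors {a, f, g, h, i}): φ is false.
For instance, at i:
  At i: ◇q ∧ ◇p is true, so ¬(◇q ∧ ◇p) is false.
    At i: ◇q is true, ◇p is true, so ◇q ∧ ◇p is true.
      At i: ◇q requires q at some successor in {a, f, g, h, i}.
        q holds at f, so ◇q is true at i.
      At i: ◇p requires p at some successor in {a, f, g, h, i}.
        p holds at a, so ◇p is true at i.
Satisfying worlds: {g}

1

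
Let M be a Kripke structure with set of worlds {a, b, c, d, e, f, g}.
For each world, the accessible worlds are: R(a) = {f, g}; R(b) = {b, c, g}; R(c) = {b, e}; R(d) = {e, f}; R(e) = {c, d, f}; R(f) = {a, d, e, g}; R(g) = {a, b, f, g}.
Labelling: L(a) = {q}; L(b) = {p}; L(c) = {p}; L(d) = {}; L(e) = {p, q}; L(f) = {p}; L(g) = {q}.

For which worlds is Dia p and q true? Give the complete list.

Let φ = Dia p and q. Evaluate φ at each world:
  a (successors {f, g}): φ is true.
  b (successors {b, c, g}): φ is false.
  c (successors {b, e}): φ is false.
  d (successors {e, f}): φ is false.
  e (successors {c, d, f}): φ is true.
  f (successors {a, d, e, g}): φ is false.
  g (successors {a, b, f, g}): φ is true.
For instance, at g:
  At g: Dia p is true, q is true, so Dia p and q is true.
    At g: Dia p requires p at some successor in {a, b, f, g}.
      p holds at b, so Dia p is true at g.
Satisfying worlds: {a, e, g}

a, e, g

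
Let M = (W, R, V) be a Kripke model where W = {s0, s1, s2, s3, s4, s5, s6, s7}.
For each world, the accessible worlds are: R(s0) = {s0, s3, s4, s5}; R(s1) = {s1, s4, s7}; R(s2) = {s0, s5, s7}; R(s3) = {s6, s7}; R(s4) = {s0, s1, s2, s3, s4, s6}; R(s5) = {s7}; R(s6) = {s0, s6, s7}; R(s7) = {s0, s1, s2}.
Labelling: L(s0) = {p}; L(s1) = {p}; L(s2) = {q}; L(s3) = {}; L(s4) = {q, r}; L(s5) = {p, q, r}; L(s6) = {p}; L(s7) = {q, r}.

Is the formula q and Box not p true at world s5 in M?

At s5: q is true, Box not p is true, so q and Box not p is true.
  At s5: Box not p requires not p at every successor {s7}.
    At s7: not p is true.
  So Box not p is true at s5.

Yes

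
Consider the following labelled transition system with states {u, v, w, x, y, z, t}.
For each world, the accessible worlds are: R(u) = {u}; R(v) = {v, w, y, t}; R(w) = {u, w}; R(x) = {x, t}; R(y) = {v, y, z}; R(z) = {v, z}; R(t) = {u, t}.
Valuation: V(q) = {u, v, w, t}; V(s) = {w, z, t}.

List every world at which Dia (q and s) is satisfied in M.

v, w, x, t

Let φ = Dia (q and s). Evaluate φ at each world:
  u (successors {u}): φ is false.
  v (successors {v, w, y, t}): φ is true.
  w (successors {u, w}): φ is true.
  x (successors {x, t}): φ is true.
  y (successors {v, y, z}): φ is false.
  z (successors {v, z}): φ is false.
  t (successors {u, t}): φ is true.
For instance, at u:
  At u: Dia (q and s) requires q and s at some successor in {u}.
    At u: q and s is false.
  So Dia (q and s) is false at u.
Satisfying worlds: {v, w, x, t}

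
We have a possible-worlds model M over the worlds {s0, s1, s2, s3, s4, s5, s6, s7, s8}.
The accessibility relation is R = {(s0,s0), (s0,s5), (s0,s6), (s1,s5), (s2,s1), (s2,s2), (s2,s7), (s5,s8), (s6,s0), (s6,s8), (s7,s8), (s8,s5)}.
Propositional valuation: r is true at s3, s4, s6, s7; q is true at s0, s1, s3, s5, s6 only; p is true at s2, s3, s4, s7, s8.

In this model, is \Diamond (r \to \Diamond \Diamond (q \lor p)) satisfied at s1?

At s1: \Diamond (r \to \Diamond \Diamond (q \lor p)) requires r \to \Diamond \Diamond (q \lor p) at some successor in {s5}.
  r \to \Diamond \Diamond (q \lor p) holds at s5, so \Diamond (r \to \Diamond \Diamond (q \lor p)) is true at s1.
    At s5: r is false, \Diamond \Diamond (q \lor p) is true, so r \to \Diamond \Diamond (q \lor p) is true.
      At s5: \Diamond \Diamond (q \lor p) requires \Diamond (q \lor p) at some successor in {s8}.
        \Diamond (q \lor p) holds at s8, so \Diamond \Diamond (q \lor p) is true at s5.

Yes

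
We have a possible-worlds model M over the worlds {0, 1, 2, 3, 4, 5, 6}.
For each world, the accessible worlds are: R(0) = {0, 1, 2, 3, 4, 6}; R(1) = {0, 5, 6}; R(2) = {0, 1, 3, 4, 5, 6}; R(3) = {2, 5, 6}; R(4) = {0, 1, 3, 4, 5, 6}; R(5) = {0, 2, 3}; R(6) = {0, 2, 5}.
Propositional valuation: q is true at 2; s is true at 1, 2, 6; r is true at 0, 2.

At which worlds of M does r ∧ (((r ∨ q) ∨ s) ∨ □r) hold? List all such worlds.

0, 2

Recall that □ψ holds at a world iff ψ holds at every accessible world, and ◇ψ holds iff ψ holds at some accessible world.
Let φ = r ∧ (((r ∨ q) ∨ s) ∨ □r). Evaluate φ at each world:
  0 (successors {0, 1, 2, 3, 4, 6}): φ is true.
  1 (successors {0, 5, 6}): φ is false.
  2 (successors {0, 1, 3, 4, 5, 6}): φ is true.
  3 (successors {2, 5, 6}): φ is false.
  4 (successors {0, 1, 3, 4, 5, 6}): φ is false.
  5 (successors {0, 2, 3}): φ is false.
  6 (successors {0, 2, 5}): φ is false.
For instance, at 5:
  At 5: r is false, ((r ∨ q) ∨ s) ∨ □r is false, so r ∧ (((r ∨ q) ∨ s) ∨ □r) is false.
    At 5: (r ∨ q) ∨ s is false, □r is false, so ((r ∨ q) ∨ s) ∨ □r is false.
      At 5: □r requires r at every successor {0, 2, 3}.
        r fails at 3, so □r is false at 5.
Satisfying worlds: {0, 2}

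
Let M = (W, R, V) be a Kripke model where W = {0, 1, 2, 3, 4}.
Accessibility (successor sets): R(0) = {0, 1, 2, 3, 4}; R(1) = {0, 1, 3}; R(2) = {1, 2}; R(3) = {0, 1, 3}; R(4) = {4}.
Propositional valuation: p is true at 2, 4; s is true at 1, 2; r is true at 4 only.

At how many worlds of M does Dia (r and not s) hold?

Let φ = Dia (r and not s). Evaluate φ at each world:
  0 (successors {0, 1, 2, 3, 4}): φ is true.
  1 (successors {0, 1, 3}): φ is false.
  2 (successors {1, 2}): φ is false.
  3 (successors {0, 1, 3}): φ is false.
  4 (successors {4}): φ is true.
For instance, at 0:
  At 0: Dia (r and not s) requires r and not s at some successor in {0, 1, 2, 3, 4}.
    r and not s holds at 4, so Dia (r and not s) is true at 0.
Satisfying worlds: {0, 4}

2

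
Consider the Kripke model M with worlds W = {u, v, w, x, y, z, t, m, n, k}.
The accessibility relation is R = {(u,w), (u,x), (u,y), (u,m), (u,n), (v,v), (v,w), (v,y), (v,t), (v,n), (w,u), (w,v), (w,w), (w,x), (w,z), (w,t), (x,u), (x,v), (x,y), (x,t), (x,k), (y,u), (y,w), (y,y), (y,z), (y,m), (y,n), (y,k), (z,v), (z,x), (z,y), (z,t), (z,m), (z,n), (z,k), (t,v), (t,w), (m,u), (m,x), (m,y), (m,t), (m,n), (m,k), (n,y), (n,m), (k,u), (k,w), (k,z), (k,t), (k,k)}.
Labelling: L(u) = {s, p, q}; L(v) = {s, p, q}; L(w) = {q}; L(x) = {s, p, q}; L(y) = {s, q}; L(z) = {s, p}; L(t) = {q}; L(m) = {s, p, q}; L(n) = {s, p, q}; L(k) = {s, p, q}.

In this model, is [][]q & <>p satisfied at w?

At w: [][]q is false, <>p is true, so [][]q & <>p is false.
  At w: [][]q requires []q at every successor {u, v, w, x, z, t}.
    []q fails at w, so [][]q is false at w.
      At w: []q requires q at every successor {u, v, w, x, z, t}.
        q fails at z, so []q is false at w.
  At w: <>p requires p at some successor in {u, v, w, x, z, t}.
    p holds at u, so <>p is true at w.

No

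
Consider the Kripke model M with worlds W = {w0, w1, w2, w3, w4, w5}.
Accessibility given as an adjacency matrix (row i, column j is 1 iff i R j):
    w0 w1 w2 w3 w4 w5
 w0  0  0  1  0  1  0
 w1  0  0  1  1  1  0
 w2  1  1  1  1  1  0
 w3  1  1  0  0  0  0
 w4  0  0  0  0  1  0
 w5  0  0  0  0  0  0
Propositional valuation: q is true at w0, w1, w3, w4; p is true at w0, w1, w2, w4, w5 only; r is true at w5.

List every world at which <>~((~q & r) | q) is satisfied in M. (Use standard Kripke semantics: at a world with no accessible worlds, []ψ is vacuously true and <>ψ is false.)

Let φ = <>~((~q & r) | q). Evaluate φ at each world:
  w0 (successors {w2, w4}): φ is true.
  w1 (successors {w2, w3, w4}): φ is true.
  w2 (successors {w0, w1, w2, w3, w4}): φ is true.
  w3 (successors {w0, w1}): φ is false.
  w4 (successors {w4}): φ is false.
  w5 (successors ∅): φ is false.
For instance, at w1:
  At w1: <>~((~q & r) | q) requires ~((~q & r) | q) at some successor in {w2, w3, w4}.
    ~((~q & r) | q) holds at w2, so <>~((~q & r) | q) is true at w1.
Satisfying worlds: {w0, w1, w2}

w0, w1, w2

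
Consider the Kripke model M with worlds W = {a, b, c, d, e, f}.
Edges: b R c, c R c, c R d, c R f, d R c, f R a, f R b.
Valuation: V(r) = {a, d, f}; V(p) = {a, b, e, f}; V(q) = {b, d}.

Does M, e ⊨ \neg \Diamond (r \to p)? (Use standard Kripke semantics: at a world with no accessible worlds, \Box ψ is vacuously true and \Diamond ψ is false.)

At e: \Diamond (r \to p) is false, so \neg \Diamond (r \to p) is true.
  At e: no accessible worlds, so \Diamond (r \to p) is false.

Yes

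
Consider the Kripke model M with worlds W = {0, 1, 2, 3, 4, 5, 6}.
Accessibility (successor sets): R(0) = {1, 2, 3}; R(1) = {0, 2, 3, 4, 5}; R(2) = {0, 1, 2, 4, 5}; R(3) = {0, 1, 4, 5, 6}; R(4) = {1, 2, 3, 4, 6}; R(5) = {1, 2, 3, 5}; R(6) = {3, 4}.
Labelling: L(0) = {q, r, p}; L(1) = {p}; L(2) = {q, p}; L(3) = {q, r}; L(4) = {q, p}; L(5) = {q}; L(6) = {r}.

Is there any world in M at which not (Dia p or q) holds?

No

Recall that Dia ψ holds at a world iff ψ holds at some accessible world.
Let φ = not (Dia p or q). Evaluate φ at each world:
  0 (successors {1, 2, 3}): φ is false.
  1 (successors {0, 2, 3, 4, 5}): φ is false.
  2 (successors {0, 1, 2, 4, 5}): φ is false.
  3 (successors {0, 1, 4, 5, 6}): φ is false.
  4 (successors {1, 2, 3, 4, 6}): φ is false.
  5 (successors {1, 2, 3, 5}): φ is false.
  6 (successors {3, 4}): φ is false.
For instance, at 6:
  At 6: Dia p or q is true, so not (Dia p or q) is false.
    At 6: Dia p is true, q is false, so Dia p or q is true.
      At 6: Dia p requires p at some successor in {3, 4}.
        p holds at 4, so Dia p is true at 6.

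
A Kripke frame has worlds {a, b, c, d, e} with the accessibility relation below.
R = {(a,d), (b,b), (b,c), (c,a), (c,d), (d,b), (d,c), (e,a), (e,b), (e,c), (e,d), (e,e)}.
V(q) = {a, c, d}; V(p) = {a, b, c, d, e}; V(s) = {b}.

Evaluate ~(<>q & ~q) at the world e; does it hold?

At e: <>q & ~q is true, so ~(<>q & ~q) is false.
  At e: <>q is true, ~q is true, so <>q & ~q is true.
    At e: <>q requires q at some successor in {a, b, c, d, e}.
      q holds at a, so <>q is true at e.

No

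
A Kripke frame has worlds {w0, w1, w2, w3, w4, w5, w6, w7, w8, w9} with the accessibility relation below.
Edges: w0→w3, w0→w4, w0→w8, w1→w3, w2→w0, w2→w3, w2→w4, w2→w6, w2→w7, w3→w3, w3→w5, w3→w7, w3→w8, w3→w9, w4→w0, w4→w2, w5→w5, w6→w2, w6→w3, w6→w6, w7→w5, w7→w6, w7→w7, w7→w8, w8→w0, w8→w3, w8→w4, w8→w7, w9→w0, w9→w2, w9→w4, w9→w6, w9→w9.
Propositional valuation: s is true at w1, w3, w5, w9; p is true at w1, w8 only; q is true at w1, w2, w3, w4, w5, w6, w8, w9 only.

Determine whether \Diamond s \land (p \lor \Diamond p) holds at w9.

At w9: \Diamond s is true, p \lor \Diamond p is false, so \Diamond s \land (p \lor \Diamond p) is false.
  At w9: \Diamond s requires s at some successor in {w0, w2, w4, w6, w9}.
    s holds at w9, so \Diamond s is true at w9.
  At w9: p is false, \Diamond p is false, so p \lor \Diamond p is false.
    At w9: \Diamond p requires p at some successor in {w0, w2, w4, w6, w9}.
      At w0: p is false.
      At w2: p is false.
      At w4: p is false.
      At w6: p is false.
      At w9: p is false.
    So \Diamond p is false at w9.

No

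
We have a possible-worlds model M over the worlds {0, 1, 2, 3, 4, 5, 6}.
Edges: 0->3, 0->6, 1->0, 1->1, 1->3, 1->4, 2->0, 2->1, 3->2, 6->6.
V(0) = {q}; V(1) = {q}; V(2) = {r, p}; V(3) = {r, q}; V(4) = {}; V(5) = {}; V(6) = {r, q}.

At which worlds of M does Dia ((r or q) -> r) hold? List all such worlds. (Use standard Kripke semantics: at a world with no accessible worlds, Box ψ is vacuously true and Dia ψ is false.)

0, 1, 3, 6

Let φ = Dia ((r or q) -> r). Evaluate φ at each world:
  0 (successors {3, 6}): φ is true.
  1 (successors {0, 1, 3, 4}): φ is true.
  2 (successors {0, 1}): φ is false.
  3 (successors {2}): φ is true.
  4 (successors ∅): φ is false.
  5 (successors ∅): φ is false.
  6 (successors {6}): φ is true.
For instance, at 2:
  At 2: Dia ((r or q) -> r) requires (r or q) -> r at some successor in {0, 1}.
    At 0: (r or q) -> r is false.
    At 1: (r or q) -> r is false.
  So Dia ((r or q) -> r) is false at 2.
Satisfying worlds: {0, 1, 3, 6}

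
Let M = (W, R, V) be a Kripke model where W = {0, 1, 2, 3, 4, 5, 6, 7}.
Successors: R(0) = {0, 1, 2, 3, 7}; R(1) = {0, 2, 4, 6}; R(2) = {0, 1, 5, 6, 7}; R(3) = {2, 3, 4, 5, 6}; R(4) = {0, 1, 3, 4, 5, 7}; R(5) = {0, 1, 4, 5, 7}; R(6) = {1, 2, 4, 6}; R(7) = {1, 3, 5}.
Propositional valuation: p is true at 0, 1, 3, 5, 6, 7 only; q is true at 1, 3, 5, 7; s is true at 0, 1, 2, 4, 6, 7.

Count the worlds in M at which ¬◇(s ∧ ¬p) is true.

Let φ = ¬◇(s ∧ ¬p). Evaluate φ at each world:
  0 (successors {0, 1, 2, 3, 7}): φ is false.
  1 (successors {0, 2, 4, 6}): φ is false.
  2 (successors {0, 1, 5, 6, 7}): φ is true.
  3 (successors {2, 3, 4, 5, 6}): φ is false.
  4 (successors {0, 1, 3, 4, 5, 7}): φ is false.
  5 (successors {0, 1, 4, 5, 7}): φ is false.
  6 (successors {1, 2, 4, 6}): φ is false.
  7 (successors {1, 3, 5}): φ is true.
For instance, at 5:
  At 5: ◇(s ∧ ¬p) is true, so ¬◇(s ∧ ¬p) is false.
    At 5: ◇(s ∧ ¬p) requires s ∧ ¬p at some successor in {0, 1, 4, 5, 7}.
      s ∧ ¬p holds at 4, so ◇(s ∧ ¬p) is true at 5.
Satisfying worlds: {2, 7}

2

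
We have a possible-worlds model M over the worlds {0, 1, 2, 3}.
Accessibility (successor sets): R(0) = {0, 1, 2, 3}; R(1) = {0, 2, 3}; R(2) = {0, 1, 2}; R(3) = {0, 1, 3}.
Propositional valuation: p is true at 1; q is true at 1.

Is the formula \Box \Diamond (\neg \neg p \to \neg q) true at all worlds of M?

Yes

Let φ = \Box \Diamond (\neg \neg p \to \neg q). Evaluate φ at each world:
  0 (successors {0, 1, 2, 3}): φ is true.
  1 (successors {0, 2, 3}): φ is true.
  2 (successors {0, 1, 2}): φ is true.
  3 (successors {0, 1, 3}): φ is true.
For instance, at 0:
  At 0: \Box \Diamond (\neg \neg p \to \neg q) requires \Diamond (\neg \neg p \to \neg q) at every successor {0, 1, 2, 3}.
    At 0: \Diamond (\neg \neg p \to \neg q) is true.
    At 1: \Diamond (\neg \neg p \to \neg q) is true.
    At 2: \Diamond (\neg \neg p \to \neg q) is true.
    At 3: \Diamond (\neg \neg p \to \neg q) is true.
  So \Box \Diamond (\neg \neg p \to \neg q) is true at 0.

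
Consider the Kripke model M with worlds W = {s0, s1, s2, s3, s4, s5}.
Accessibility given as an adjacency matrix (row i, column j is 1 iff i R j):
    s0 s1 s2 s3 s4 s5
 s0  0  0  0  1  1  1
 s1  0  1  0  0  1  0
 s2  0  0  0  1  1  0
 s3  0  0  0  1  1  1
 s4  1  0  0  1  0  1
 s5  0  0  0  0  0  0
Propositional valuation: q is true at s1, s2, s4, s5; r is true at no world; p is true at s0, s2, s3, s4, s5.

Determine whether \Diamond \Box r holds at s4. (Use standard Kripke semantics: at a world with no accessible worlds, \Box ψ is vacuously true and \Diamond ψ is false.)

Yes

At s4: \Diamond \Box r requires \Box r at some successor in {s0, s3, s5}.
  \Box r holds at s5, so \Diamond \Box r is true at s4.
    At s5: no accessible worlds, so \Box r holds vacuously.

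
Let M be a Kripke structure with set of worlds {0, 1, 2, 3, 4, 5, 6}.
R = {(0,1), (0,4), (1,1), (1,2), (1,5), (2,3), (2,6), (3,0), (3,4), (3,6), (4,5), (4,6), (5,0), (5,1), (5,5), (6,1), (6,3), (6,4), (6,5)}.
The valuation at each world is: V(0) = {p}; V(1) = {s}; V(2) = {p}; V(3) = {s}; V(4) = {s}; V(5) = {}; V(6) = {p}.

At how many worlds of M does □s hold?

Let φ = □s. Evaluate φ at each world:
  0 (successors {1, 4}): φ is true.
  1 (successors {1, 2, 5}): φ is false.
  2 (successors {3, 6}): φ is false.
  3 (successors {0, 4, 6}): φ is false.
  4 (successors {5, 6}): φ is false.
  5 (successors {0, 1, 5}): φ is false.
  6 (successors {1, 3, 4, 5}): φ is false.
For instance, at 4:
  At 4: □s requires s at every successor {5, 6}.
    s fails at 5, so □s is false at 4.
Satisfying worlds: {0}

1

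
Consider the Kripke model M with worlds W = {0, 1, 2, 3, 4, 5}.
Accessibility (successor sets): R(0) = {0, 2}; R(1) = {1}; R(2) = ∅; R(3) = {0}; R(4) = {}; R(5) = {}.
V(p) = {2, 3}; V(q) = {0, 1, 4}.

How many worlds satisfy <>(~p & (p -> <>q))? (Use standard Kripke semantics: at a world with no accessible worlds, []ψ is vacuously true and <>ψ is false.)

3

Recall that <>ψ holds at a world iff ψ holds at some accessible world.
Let φ = <>(~p & (p -> <>q)). Evaluate φ at each world:
  0 (successors {0, 2}): φ is true.
  1 (successors {1}): φ is true.
  2 (successors ∅): φ is false.
  3 (successors {0}): φ is true.
  4 (successors ∅): φ is false.
  5 (successors ∅): φ is false.
For instance, at 3:
  At 3: <>(~p & (p -> <>q)) requires ~p & (p -> <>q) at some successor in {0}.
    ~p & (p -> <>q) holds at 0, so <>(~p & (p -> <>q)) is true at 3.
      At 0: ~p is true, p -> <>q is true, so ~p & (p -> <>q) is true.
Satisfying worlds: {0, 1, 3}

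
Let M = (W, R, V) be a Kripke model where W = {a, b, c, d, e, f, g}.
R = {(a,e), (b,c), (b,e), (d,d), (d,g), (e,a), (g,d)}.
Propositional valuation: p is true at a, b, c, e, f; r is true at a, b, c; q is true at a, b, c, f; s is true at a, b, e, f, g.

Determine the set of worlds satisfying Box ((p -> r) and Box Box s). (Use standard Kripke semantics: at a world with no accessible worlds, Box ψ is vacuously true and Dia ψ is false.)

Recall that Box ψ holds at a world iff ψ holds at every accessible world, and Dia ψ holds iff ψ holds at some accessible world.
Let φ = Box ((p -> r) and Box Box s). Evaluate φ at each world:
  a (successors {e}): φ is false.
  b (successors {c, e}): φ is false.
  c (successors ∅): φ is true.
  d (successors {d, g}): φ is false.
  e (successors {a}): φ is true.
  f (successors ∅): φ is true.
  g (successors {d}): φ is false.
For instance, at b:
  At b: Box ((p -> r) and Box Box s) requires (p -> r) and Box Box s at every successor {c, e}.
    (p -> r) and Box Box s fails at e, so Box ((p -> r) and Box Box s) is false at b.
      At e: p -> r is false, Box Box s is true, so (p -> r) and Box Box s is false.
Satisfying worlds: {c, e, f}

c, e, f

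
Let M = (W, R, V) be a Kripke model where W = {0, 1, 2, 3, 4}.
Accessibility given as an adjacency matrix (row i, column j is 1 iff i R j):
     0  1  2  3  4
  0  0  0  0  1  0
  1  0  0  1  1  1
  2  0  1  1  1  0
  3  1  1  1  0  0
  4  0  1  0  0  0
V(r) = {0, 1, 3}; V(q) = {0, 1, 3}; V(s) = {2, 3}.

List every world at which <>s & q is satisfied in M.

0, 1, 3

Let φ = <>s & q. Evaluate φ at each world:
  0 (successors {3}): φ is true.
  1 (successors {2, 3, 4}): φ is true.
  2 (successors {1, 2, 3}): φ is false.
  3 (successors {0, 1, 2}): φ is true.
  4 (successors {1}): φ is false.
For instance, at 4:
  At 4: <>s is false, q is false, so <>s & q is false.
    At 4: <>s requires s at some successor in {1}.
      At 1: s is false.
    So <>s is false at 4.
Satisfying worlds: {0, 1, 3}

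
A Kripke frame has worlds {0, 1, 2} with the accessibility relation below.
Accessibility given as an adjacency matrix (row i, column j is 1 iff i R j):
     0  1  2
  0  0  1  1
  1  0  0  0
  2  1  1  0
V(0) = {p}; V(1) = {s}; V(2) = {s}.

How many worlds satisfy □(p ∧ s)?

Let φ = □(p ∧ s). Evaluate φ at each world:
  0 (successors {1, 2}): φ is false.
  1 (successors ∅): φ is true.
  2 (successors {0, 1}): φ is false.
For instance, at 0:
  At 0: □(p ∧ s) requires p ∧ s at every successor {1, 2}.
    p ∧ s fails at 1, so □(p ∧ s) is false at 0.
Satisfying worlds: {1}

1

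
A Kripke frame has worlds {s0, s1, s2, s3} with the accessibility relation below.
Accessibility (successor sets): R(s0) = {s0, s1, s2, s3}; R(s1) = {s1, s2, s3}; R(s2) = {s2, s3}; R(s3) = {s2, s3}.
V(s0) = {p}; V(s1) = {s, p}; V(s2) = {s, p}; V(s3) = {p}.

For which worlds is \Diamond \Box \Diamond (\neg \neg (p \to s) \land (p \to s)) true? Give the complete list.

s0, s1, s2, s3

Let φ = \Diamond \Box \Diamond (\neg \neg (p \to s) \land (p \to s)). Evaluate φ at each world:
  s0 (successors {s0, s1, s2, s3}): φ is true.
  s1 (successors {s1, s2, s3}): φ is true.
  s2 (successors {s2, s3}): φ is true.
  s3 (successors {s2, s3}): φ is true.
For instance, at s1:
  At s1: \Diamond \Box \Diamond (\neg \neg (p \to s) \land (p \to s)) requires \Box \Diamond (\neg \neg (p \to s) \land (p \to s)) at some successor in {s1, s2, s3}.
    \Box \Diamond (\neg \neg (p \to s) \land (p \to s)) holds at s1, so \Diamond \Box \Diamond (\neg \neg (p \to s) \land (p \to s)) is true at s1.
      At s1: \Box \Diamond (\neg \neg (p \to s) \land (p \to s)) requires \Diamond (\neg \neg (p \to s) \land (p \to s)) at every successor {s1, s2, s3}.
        At s1: \Diamond (\neg \neg (p \to s) \land (p \to s)) is true.
        At s2: \Diamond (\neg \neg (p \to s) \land (p \to s)) is true.
        At s3: \Diamond (\neg \neg (p \to s) \land (p \to s)) is true.
      So \Box \Diamond (\neg \neg (p \to s) \land (p \to s)) is true at s1.
Satisfying worlds: {s0, s1, s2, s3}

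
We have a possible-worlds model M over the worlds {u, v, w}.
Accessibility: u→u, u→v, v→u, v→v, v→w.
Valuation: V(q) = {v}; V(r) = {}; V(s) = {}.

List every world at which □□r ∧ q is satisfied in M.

Let φ = □□r ∧ q. Evaluate φ at each world:
  u (successors {u, v}): φ is false.
  v (successors {u, v, w}): φ is false.
  w (successors ∅): φ is false.
For instance, at u:
  At u: □□r is false, q is false, so □□r ∧ q is false.
    At u: □□r requires □r at every successor {u, v}.
      □r fails at u, so □□r is false at u.
Satisfying worlds: none.

none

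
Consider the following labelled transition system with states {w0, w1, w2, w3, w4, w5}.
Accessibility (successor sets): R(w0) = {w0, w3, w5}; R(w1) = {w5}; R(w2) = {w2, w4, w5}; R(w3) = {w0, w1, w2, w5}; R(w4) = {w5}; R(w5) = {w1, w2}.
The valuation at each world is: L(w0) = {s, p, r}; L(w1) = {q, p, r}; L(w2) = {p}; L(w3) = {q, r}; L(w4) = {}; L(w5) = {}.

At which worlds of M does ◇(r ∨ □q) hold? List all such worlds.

w0, w3, w5

Recall that □ψ holds at a world iff ψ holds at every accessible world, and ◇ψ holds iff ψ holds at some accessible world.
Let φ = ◇(r ∨ □q). Evaluate φ at each world:
  w0 (successors {w0, w3, w5}): φ is true.
  w1 (successors {w5}): φ is false.
  w2 (successors {w2, w4, w5}): φ is false.
  w3 (successors {w0, w1, w2, w5}): φ is true.
  w4 (successors {w5}): φ is false.
  w5 (successors {w1, w2}): φ is true.
For instance, at w0:
  At w0: ◇(r ∨ □q) requires r ∨ □q at some successor in {w0, w3, w5}.
    r ∨ □q holds at w0, so ◇(r ∨ □q) is true at w0.
      At w0: r is true, □q is false, so r ∨ □q is true.
Satisfying worlds: {w0, w3, w5}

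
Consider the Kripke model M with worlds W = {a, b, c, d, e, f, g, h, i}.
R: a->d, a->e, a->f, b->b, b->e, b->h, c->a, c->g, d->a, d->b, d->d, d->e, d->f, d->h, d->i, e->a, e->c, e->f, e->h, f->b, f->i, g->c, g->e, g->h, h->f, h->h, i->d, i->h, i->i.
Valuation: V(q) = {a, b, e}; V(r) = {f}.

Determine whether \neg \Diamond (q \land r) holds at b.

Recall that \Diamond ψ holds at a world iff ψ holds at some accessible world.
At b: \Diamond (q \land r) is false, so \neg \Diamond (q \land r) is true.
  At b: \Diamond (q \land r) requires q \land r at some successor in {b, e, h}.
    At b: q \land r is false.
    At e: q \land r is false.
    At h: q \land r is false.
  So \Diamond (q \land r) is false at b.

Yes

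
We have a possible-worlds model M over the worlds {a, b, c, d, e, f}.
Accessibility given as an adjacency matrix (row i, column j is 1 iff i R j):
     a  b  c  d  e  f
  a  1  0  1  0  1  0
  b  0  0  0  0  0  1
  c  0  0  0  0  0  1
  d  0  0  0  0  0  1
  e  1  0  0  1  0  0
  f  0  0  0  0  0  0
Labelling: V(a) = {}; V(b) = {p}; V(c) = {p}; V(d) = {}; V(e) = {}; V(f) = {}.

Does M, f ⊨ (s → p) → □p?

At f: s → p is true, □p is true, so (s → p) → □p is true.
  At f: no accessible worlds, so □p holds vacuously.

Yes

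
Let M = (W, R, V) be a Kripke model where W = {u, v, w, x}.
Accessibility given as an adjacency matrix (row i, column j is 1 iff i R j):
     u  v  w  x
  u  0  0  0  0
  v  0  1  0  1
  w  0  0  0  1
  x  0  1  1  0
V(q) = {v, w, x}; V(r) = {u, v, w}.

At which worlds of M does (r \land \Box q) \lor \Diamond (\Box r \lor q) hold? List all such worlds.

Let φ = (r \land \Box q) \lor \Diamond (\Box r \lor q). Evaluate φ at each world:
  u (successors ∅): φ is true.
  v (successors {v, x}): φ is true.
  w (successors {x}): φ is true.
  x (successors {v, w}): φ is true.
For instance, at x:
  At x: r \land \Box q is false, \Diamond (\Box r \lor q) is true, so (r \land \Box q) \lor \Diamond (\Box r \lor q) is true.
    At x: r is false, \Box q is true, so r \land \Box q is false.
      At x: \Box q requires q at every successor {v, w}.
        At v: q is true.
        At w: q is true.
      So \Box q is true at x.
    At x: \Diamond (\Box r \lor q) requires \Box r \lor q at some successor in {v, w}.
      \Box r \lor q holds at v, so \Diamond (\Box r \lor q) is true at x.
Satisfying worlds: {u, v, w, x}

u, v, w, x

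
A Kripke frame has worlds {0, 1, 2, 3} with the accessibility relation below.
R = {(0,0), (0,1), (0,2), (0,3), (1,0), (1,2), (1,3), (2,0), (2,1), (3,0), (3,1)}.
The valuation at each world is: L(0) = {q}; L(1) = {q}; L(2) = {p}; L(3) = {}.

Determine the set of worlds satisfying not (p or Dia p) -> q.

Let φ = not (p or Dia p) -> q. Evaluate φ at each world:
  0 (successors {0, 1, 2, 3}): φ is true.
  1 (successors {0, 2, 3}): φ is true.
  2 (successors {0, 1}): φ is true.
  3 (successors {0, 1}): φ is false.
For instance, at 1:
  At 1: not (p or Dia p) is false, q is true, so not (p or Dia p) -> q is true.
    At 1: p or Dia p is true, so not (p or Dia p) is false.
      At 1: p is false, Dia p is true, so p or Dia p is true.
Satisfying worlds: {0, 1, 2}

0, 1, 2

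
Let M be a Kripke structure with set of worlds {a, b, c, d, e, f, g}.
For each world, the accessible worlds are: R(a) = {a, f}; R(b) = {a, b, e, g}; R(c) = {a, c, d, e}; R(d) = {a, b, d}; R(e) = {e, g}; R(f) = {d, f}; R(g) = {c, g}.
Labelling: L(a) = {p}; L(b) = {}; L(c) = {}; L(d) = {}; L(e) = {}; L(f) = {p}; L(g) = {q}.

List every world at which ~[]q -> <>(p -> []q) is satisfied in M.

Let φ = ~[]q -> <>(p -> []q). Evaluate φ at each world:
  a (successors {a, f}): φ is false.
  b (successors {a, b, e, g}): φ is true.
  c (successors {a, c, d, e}): φ is true.
  d (successors {a, b, d}): φ is true.
  e (successors {e, g}): φ is true.
  f (successors {d, f}): φ is true.
  g (successors {c, g}): φ is true.
For instance, at c:
  At c: ~[]q is true, <>(p -> []q) is true, so ~[]q -> <>(p -> []q) is true.
    At c: []q is false, so ~[]q is true.
      At c: []q requires q at every successor {a, c, d, e}.
        q fails at a, so []q is false at c.
    At c: <>(p -> []q) requires p -> []q at some successor in {a, c, d, e}.
      p -> []q holds at c, so <>(p -> []q) is true at c.
Satisfying worlds: {b, c, d, e, f, g}

b, c, d, e, f, g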